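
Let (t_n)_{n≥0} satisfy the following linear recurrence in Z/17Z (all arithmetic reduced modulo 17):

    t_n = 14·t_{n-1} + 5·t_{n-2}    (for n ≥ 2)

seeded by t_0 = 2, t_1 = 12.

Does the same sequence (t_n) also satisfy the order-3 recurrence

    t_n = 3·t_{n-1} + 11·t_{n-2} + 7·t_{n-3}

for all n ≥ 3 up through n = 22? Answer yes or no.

Terms t_0..t_22: 2, 12, 8, 2, 0, 10, 4, 4, 8, 13, 1, 11, 6, 3, 4, 3, 11, 16, 7, 8, 11, 7, 0
n=3: candidate gives 0, actual t_3 = 2 ✗

no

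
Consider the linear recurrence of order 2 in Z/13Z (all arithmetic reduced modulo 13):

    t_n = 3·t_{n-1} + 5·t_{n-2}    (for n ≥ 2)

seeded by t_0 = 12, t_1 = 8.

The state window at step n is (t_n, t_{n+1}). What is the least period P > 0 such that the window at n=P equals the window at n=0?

n=0: window = (12, 8)
n=1: window = (8, 6)
n=2: window = (6, 6)
n=3: window = (6, 9)
n=4: window = (9, 5)
n=5: window = (5, 8)
n=6: window = (8, 10)
n=7: window = (10, 5)
n=8: window = (5, 0)
n=9: window = (0, 12)
n=10: window = (12, 10)
n=11: window = (10, 12)
n=12: window = (12, 8)
window at n=12 equals window at n=0 → period = 12

12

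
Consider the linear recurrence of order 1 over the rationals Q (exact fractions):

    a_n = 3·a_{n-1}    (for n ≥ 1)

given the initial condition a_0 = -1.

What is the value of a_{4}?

-81

a_1 = 3·-1 = -3
a_2 = 3·-3 = -9
a_3 = 3·-9 = -27
a_4 = 3·-27 = -81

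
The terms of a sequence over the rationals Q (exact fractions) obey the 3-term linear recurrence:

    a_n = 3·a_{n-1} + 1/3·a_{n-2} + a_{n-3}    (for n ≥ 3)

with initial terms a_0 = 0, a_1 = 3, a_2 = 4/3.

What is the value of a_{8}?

a_3 = 3·4/3 + 1/3·3 + 1·0 = 5
a_4 = 3·5 + 1/3·4/3 + 1·3 = 166/9
a_5 = 3·166/9 + 1/3·5 + 1·4/3 = 175/3
a_6 = 3·175/3 + 1/3·166/9 + 1·5 = 5026/27
a_7 = 3·5026/27 + 1/3·175/3 + 1·166/9 = 1789/3
a_8 = 3·1789/3 + 1/3·5026/27 + 1·175/3 = 154660/81

154660/81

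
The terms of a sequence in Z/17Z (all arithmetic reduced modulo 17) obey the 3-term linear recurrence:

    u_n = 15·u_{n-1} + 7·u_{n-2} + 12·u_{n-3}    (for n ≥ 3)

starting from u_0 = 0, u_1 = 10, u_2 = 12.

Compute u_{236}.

15

u_3 = 15·12 + 7·10 + 12·0 = 12
u_4 = 15·12 + 7·12 + 12·10 = 10
u_5 = 15·10 + 7·12 + 12·12 = 4
u_6 = 15·4 + 7·10 + 12·12 = 2
u_7 = 15·2 + 7·4 + 12·10 = 8
u_8 = 15·8 + 7·2 + 12·4 = 12
Continuing the recurrence:
  u_9 = 5;  u_10 = 0;  u_11 = 9;  u_12 = 8;  u_13 = 13;  u_14 = 2
  u_15 = 13;  u_16 = 8;  u_17 = 14;  u_18 = 14;  u_19 = 13;  u_20 = 2
  u_21 = 0;  u_22 = 0;  u_23 = 7;  u_24 = 3;  u_25 = 9;  u_26 = 2
  u_27 = 10;  u_28 = 0;  u_29 = 9;  u_30 = 0;  u_31 = 12;  u_32 = 16
  u_33 = 1;  u_34 = 16;  u_35 = 14;  u_36 = 11;  u_37 = 13;  u_38 = 15
  u_39 = 6;  u_40 = 11;  u_41 = 13;  u_42 = 4;  u_43 = 11;  u_44 = 9
  u_45 = 5;  u_46 = 15;  u_47 = 11;  u_48 = 7;  u_49 = 5;  u_50 = 1
  u_51 = 15;  u_52 = 3;  u_53 = 9;  u_54 = 13;  u_55 = 5;  u_56 = 2
  u_57 = 0;  u_58 = 6;  u_59 = 12;  u_60 = 1;  u_61 = 1;  u_62 = 13
  u_63 = 10;  u_64 = 15;  u_65 = 9;  u_66 = 3;  u_67 = 16;  u_68 = 12
  u_69 = 5;  u_70 = 11;  u_71 = 4;  u_72 = 10;  u_73 = 4;  u_74 = 8
  u_75 = 13;  u_76 = 10;  u_77 = 14;  u_78 = 11;  u_79 = 9;  u_80 = 6
  u_81 = 13;  u_82 = 5;  u_83 = 0;  u_84 = 4;  u_85 = 1;  u_86 = 9
  u_87 = 3;  u_88 = 1;  u_89 = 8;  u_90 = 10;  u_91 = 14;  u_92 = 2
  u_93 = 10;  u_94 = 9;  u_95 = 8;  u_96 = 14;  u_97 = 0;  u_98 = 7
  u_99 = 1;  u_100 = 13;  u_101 = 14;  u_102 = 7;  u_103 = 2;  u_104 = 9
  u_105 = 12;  u_106 = 12;  u_107 = 15;  u_108 = 11;  u_109 = 6;  u_110 = 7
  u_111 = 7;  u_112 = 5;  u_113 = 4;  u_114 = 9;  u_115 = 2;  u_116 = 5
  u_117 = 10;  u_118 = 5;  u_119 = 1;  u_120 = 0;  u_121 = 16;  u_122 = 14
  u_123 = 16;  u_124 = 3;  u_125 = 2;  u_126 = 5;  u_127 = 6;  u_128 = 13
  u_129 = 8;  u_130 = 11;  u_131 = 3;  u_132 = 14;  u_133 = 6;  u_134 = 3
  u_135 = 0;  u_136 = 8;  u_137 = 3;  u_138 = 16;  u_139 = 0;  u_140 = 12
  u_141 = 15;  u_142 = 3;  u_143 = 5;  u_144 = 4;  u_145 = 12;  u_146 = 13
  u_147 = 4;  u_148 = 6;  u_149 = 2;  u_150 = 1;  u_151 = 16;  u_152 = 16
  u_153 = 7;  u_154 = 1;  u_155 = 1;  u_156 = 4;  u_157 = 11;  u_158 = 1
  u_159 = 4;  u_160 = 12;  u_161 = 16;  u_162 = 15;  u_163 = 5;  u_164 = 15
  u_165 = 15;  u_166 = 16;  u_167 = 15;  u_168 = 7;  u_169 = 11;  u_170 = 3
  u_171 = 2;  u_172 = 13;  u_173 = 7;  u_174 = 16;  u_175 = 3;  u_176 = 3
  u_177 = 3;  u_178 = 0;  u_179 = 6;  u_180 = 7;  u_181 = 11;  u_182 = 14
  u_183 = 14;  u_184 = 15;  u_185 = 15;  u_186 = 5;  u_187 = 3;  u_188 = 5
  u_189 = 3;  u_190 = 14;  u_191 = 2;  u_192 = 11;  u_193 = 7;  u_194 = 2
  u_195 = 7;  u_196 = 16;  u_197 = 7;  u_198 = 12;  u_199 = 13;  u_200 = 6
  u_201 = 2;  u_202 = 7;  u_203 = 4;  u_204 = 14;  u_205 = 16;  u_206 = 12
  u_207 = 1;  u_208 = 2;  u_209 = 11;  u_210 = 4;  u_211 = 8;  u_212 = 8
  u_213 = 3;  u_214 = 10;  u_215 = 12;  u_216 = 14;  u_217 = 6;  u_218 = 9
  u_219 = 5;  u_220 = 6;  u_221 = 12;  u_222 = 10;  u_223 = 0;  u_224 = 10
  u_225 = 15;  u_226 = 6;  u_227 = 9;  u_228 = 0;  u_229 = 16;  u_230 = 8
  u_231 = 11;  u_232 = 5;  u_233 = 10;  u_234 = 11
u_235 = 15·11 + 7·10 + 12·5 = 6
u_236 = 15·6 + 7·11 + 12·10 = 15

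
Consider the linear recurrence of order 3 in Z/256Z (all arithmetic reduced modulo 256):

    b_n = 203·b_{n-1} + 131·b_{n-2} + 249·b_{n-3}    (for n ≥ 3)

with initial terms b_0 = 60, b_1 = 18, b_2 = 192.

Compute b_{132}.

b_3 = 203·192 + 131·18 + 249·60 = 210
b_4 = 203·210 + 131·192 + 249·18 = 72
b_5 = 203·72 + 131·210 + 249·192 = 78
b_6 = 203·78 + 131·72 + 249·210 = 244
b_7 = 203·244 + 131·78 + 249·72 = 110
b_8 = 203·110 + 131·244 + 249·78 = 244
Continuing the recurrence:
  b_9 = 26;  b_10 = 120;  b_11 = 202;  b_12 = 224;  b_13 = 182;  b_14 = 108
  b_15 = 166;  b_16 = 236;  b_17 = 34;  b_18 = 48;  b_19 = 2;  b_20 = 56
  b_21 = 30;  b_22 = 100;  b_23 = 30;  b_24 = 36;  b_25 = 42;  b_26 = 232
  b_27 = 122;  b_28 = 80;  b_29 = 134;  b_30 = 220;  b_31 = 214;  b_32 = 156
  b_33 = 50;  b_34 = 160;  b_35 = 50;  b_36 = 40;  b_37 = 238;  b_38 = 212
  b_39 = 206;  b_40 = 84;  b_41 = 58;  b_42 = 88;  b_43 = 42;  b_44 = 192
  b_45 = 86;  b_46 = 76;  b_47 = 6;  b_48 = 76;  b_49 = 66;  b_50 = 16
  b_51 = 98;  b_52 = 24;  b_53 = 190;  b_54 = 68;  b_55 = 126;  b_56 = 132
  b_57 = 74;  b_58 = 200;  b_59 = 218;  b_60 = 48;  b_61 = 38;  b_62 = 188
  b_63 = 54;  b_64 = 252;  b_65 = 82;  b_66 = 128;  b_67 = 146;  b_68 = 8
  b_69 = 142;  b_70 = 180;  b_71 = 46;  b_72 = 180;  b_73 = 90;  b_74 = 56
  b_75 = 138;  b_76 = 160;  b_77 = 246;  b_78 = 44;  b_79 = 102;  b_80 = 172
  b_81 = 98;  b_82 = 240;  b_83 = 194;  b_84 = 248;  b_85 = 94;  b_86 = 36
  b_87 = 222;  b_88 = 228;  b_89 = 106;  b_90 = 168;  b_91 = 58;  b_92 = 16
  b_93 = 198;  b_94 = 156;  b_95 = 150;  b_96 = 92;  b_97 = 114;  b_98 = 96
  b_99 = 242;  b_100 = 232;  b_101 = 46;  b_102 = 148;  b_103 = 142;  b_104 = 20
  b_105 = 122;  b_106 = 24;  b_107 = 234;  b_108 = 128;  b_109 = 150;  b_110 = 12
  b_111 = 198;  b_112 = 12;  b_113 = 130;  b_114 = 208;  b_115 = 34;  b_116 = 216
  b_117 = 254;  b_118 = 4;  b_119 = 62;  b_120 = 68;  b_121 = 138;  b_122 = 136
  b_123 = 154;  b_124 = 240;  b_125 = 102;  b_126 = 124;  b_127 = 246;  b_128 = 188
  b_129 = 146;  b_130 = 64
b_131 = 203·64 + 131·146 + 249·188 = 82
b_132 = 203·82 + 131·64 + 249·146 = 200

200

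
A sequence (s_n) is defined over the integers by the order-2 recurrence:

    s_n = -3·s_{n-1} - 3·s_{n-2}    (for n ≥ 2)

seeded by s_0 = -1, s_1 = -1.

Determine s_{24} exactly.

s_2 = -3·-1 + -3·-1 = 6
s_3 = -3·6 + -3·-1 = -15
s_4 = -3·-15 + -3·6 = 27
s_5 = -3·27 + -3·-15 = -36
s_6 = -3·-36 + -3·27 = 27
s_7 = -3·27 + -3·-36 = 27
s_8 = -3·27 + -3·27 = -162
s_9 = -3·-162 + -3·27 = 405
s_10 = -3·405 + -3·-162 = -729
s_11 = -3·-729 + -3·405 = 972
s_12 = -3·972 + -3·-729 = -729
s_13 = -3·-729 + -3·972 = -729
s_14 = -3·-729 + -3·-729 = 4374
s_15 = -3·4374 + -3·-729 = -10935
s_16 = -3·-10935 + -3·4374 = 19683
s_17 = -3·19683 + -3·-10935 = -26244
s_18 = -3·-26244 + -3·19683 = 19683
s_19 = -3·19683 + -3·-26244 = 19683
s_20 = -3·19683 + -3·19683 = -118098
s_21 = -3·-118098 + -3·19683 = 295245
s_22 = -3·295245 + -3·-118098 = -531441
s_23 = -3·-531441 + -3·295245 = 708588
s_24 = -3·708588 + -3·-531441 = -531441

-531441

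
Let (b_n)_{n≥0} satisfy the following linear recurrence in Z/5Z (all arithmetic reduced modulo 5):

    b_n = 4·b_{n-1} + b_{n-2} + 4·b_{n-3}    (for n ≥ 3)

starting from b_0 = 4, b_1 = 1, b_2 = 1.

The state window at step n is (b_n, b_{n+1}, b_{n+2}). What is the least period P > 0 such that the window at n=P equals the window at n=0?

n=0: window = (4, 1, 1)
n=1: window = (1, 1, 1)
n=2: window = (1, 1, 4)
n=3: window = (1, 4, 1)
n=4: window = (4, 1, 2)
n=5: window = (1, 2, 0)
n=6: window = (2, 0, 1)
n=7: window = (0, 1, 2)
n=8: window = (1, 2, 4)
n=9: window = (2, 4, 2)
n=10: window = (4, 2, 0)
n=11: window = (2, 0, 3)
n=12: window = (0, 3, 0)
n=13: window = (3, 0, 3)
n=14: window = (0, 3, 4)
n=15: window = (3, 4, 4)
n=16: window = (4, 4, 2)
n=17: window = (4, 2, 3)
n=18: window = (2, 3, 0)
n=19: window = (3, 0, 1)
n=20: window = (0, 1, 1)
n=21: window = (1, 1, 0)
n=22: window = (1, 0, 0)
n=23: window = (0, 0, 4)
n=24: window = (0, 4, 1)
n=25: window = (4, 1, 3)
n=26: window = (1, 3, 4)
n=27: window = (3, 4, 3)
n=28: window = (4, 3, 3)
n=29: window = (3, 3, 1)
n=30: window = (3, 1, 4)
n=31: window = (1, 4, 4)
n=32: window = (4, 4, 4)
n=33: window = (4, 4, 1)
n=34: window = (4, 1, 4)
n=35: window = (1, 4, 3)
n=36: window = (4, 3, 0)
n=37: window = (3, 0, 4)
n=38: window = (0, 4, 3)
n=39: window = (4, 3, 1)
n=40: window = (3, 1, 3)
…
n=60: window = (2, 2, 4)
n=61: window = (2, 4, 1)
n=62: window = (4, 1, 1)
window at n=62 equals window at n=0 → period = 62

62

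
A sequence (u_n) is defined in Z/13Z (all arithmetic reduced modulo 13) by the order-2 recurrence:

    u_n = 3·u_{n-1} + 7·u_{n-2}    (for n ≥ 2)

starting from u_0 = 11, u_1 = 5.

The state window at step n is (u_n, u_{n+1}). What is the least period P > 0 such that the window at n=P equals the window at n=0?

168

n=0: window = (11, 5)
n=1: window = (5, 1)
n=2: window = (1, 12)
n=3: window = (12, 4)
n=4: window = (4, 5)
n=5: window = (5, 4)
n=6: window = (4, 8)
n=7: window = (8, 0)
n=8: window = (0, 4)
n=9: window = (4, 12)
n=10: window = (12, 12)
n=11: window = (12, 3)
n=12: window = (3, 2)
n=13: window = (2, 1)
n=14: window = (1, 4)
n=15: window = (4, 6)
n=16: window = (6, 7)
n=17: window = (7, 11)
n=18: window = (11, 4)
n=19: window = (4, 11)
n=20: window = (11, 9)
n=21: window = (9, 0)
n=22: window = (0, 11)
n=23: window = (11, 7)
n=24: window = (7, 7)
n=25: window = (7, 5)
n=26: window = (5, 12)
n=27: window = (12, 6)
n=28: window = (6, 11)
n=29: window = (11, 10)
n=30: window = (10, 3)
n=31: window = (3, 1)
n=32: window = (1, 11)
n=33: window = (11, 1)
n=34: window = (1, 2)
n=35: window = (2, 0)
n=36: window = (0, 1)
n=37: window = (1, 3)
n=38: window = (3, 3)
n=39: window = (3, 4)
n=40: window = (4, 7)
…
n=166: window = (7, 9)
n=167: window = (9, 11)
n=168: window = (11, 5)
window at n=168 equals window at n=0 → period = 168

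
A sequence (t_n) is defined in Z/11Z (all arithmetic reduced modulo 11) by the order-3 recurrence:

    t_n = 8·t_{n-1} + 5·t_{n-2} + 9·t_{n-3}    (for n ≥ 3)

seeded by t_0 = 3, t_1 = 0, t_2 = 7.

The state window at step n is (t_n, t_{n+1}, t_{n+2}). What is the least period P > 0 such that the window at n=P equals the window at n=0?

95

n=0: window = (3, 0, 7)
n=1: window = (0, 7, 6)
n=2: window = (7, 6, 6)
n=3: window = (6, 6, 9)
n=4: window = (6, 9, 2)
n=5: window = (9, 2, 5)
n=6: window = (2, 5, 10)
n=7: window = (5, 10, 2)
n=8: window = (10, 2, 1)
n=9: window = (2, 1, 9)
n=10: window = (1, 9, 7)
n=11: window = (9, 7, 0)
n=12: window = (7, 0, 6)
n=13: window = (0, 6, 1)
n=14: window = (6, 1, 5)
n=15: window = (1, 5, 0)
n=16: window = (5, 0, 1)
n=17: window = (0, 1, 9)
n=18: window = (1, 9, 0)
n=19: window = (9, 0, 10)
n=20: window = (0, 10, 7)
n=21: window = (10, 7, 7)
n=22: window = (7, 7, 5)
n=23: window = (7, 5, 6)
n=24: window = (5, 6, 4)
n=25: window = (6, 4, 8)
n=26: window = (4, 8, 6)
n=27: window = (8, 6, 3)
n=28: window = (6, 3, 5)
n=29: window = (3, 5, 10)
n=30: window = (5, 10, 0)
n=31: window = (10, 0, 7)
n=32: window = (0, 7, 3)
n=33: window = (7, 3, 4)
n=34: window = (3, 4, 0)
n=35: window = (4, 0, 3)
n=36: window = (0, 3, 5)
n=37: window = (3, 5, 0)
n=38: window = (5, 0, 8)
n=39: window = (0, 8, 10)
n=40: window = (8, 10, 10)
…
n=93: window = (0, 4, 3)
n=94: window = (4, 3, 0)
n=95: window = (3, 0, 7)
window at n=95 equals window at n=0 → period = 95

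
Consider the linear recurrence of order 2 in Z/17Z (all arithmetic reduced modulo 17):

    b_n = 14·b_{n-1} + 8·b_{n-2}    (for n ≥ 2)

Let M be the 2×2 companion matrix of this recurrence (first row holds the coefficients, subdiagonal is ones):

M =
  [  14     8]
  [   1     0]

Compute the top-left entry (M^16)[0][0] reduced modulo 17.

16

(M^16)[0][0] is the top entry after applying M 16 times to the unit state (1, 0). Equivalently it is h_{17} for the auxiliary sequence (h_n) obeying the same recurrence with h_1 = 1 and h_i = 0 for 0 ≤ i < 1:
h_2 = 14·1 + 8·0 = 14
h_3 = 14·14 + 8·1 = 0
h_4 = 14·0 + 8·14 = 10
h_5 = 14·10 + 8·0 = 4
h_6 = 14·4 + 8·10 = 0
h_7 = 14·0 + 8·4 = 15
h_8 = 14·15 + 8·0 = 6
h_9 = 14·6 + 8·15 = 0
h_10 = 14·0 + 8·6 = 14
h_11 = 14·14 + 8·0 = 9
h_12 = 14·9 + 8·14 = 0
h_13 = 14·0 + 8·9 = 4
h_14 = 14·4 + 8·0 = 5
h_15 = 14·5 + 8·4 = 0
h_16 = 14·0 + 8·5 = 6
h_17 = 14·6 + 8·0 = 16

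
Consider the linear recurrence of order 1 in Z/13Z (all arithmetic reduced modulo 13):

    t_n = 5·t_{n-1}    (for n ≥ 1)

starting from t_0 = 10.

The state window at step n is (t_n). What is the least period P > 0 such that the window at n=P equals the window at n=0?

4

n=0: window = (10)
n=1: window = (11)
n=2: window = (3)
n=3: window = (2)
n=4: window = (10)
window at n=4 equals window at n=0 → period = 4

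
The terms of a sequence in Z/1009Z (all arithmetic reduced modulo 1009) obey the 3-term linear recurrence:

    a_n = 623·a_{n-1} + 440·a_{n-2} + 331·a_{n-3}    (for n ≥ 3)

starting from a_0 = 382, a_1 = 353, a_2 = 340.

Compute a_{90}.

590

a_3 = 623·340 + 440·353 + 331·382 = 181
a_4 = 623·181 + 440·340 + 331·353 = 831
a_5 = 623·831 + 440·181 + 331·340 = 566
a_6 = 623·566 + 440·831 + 331·181 = 230
a_7 = 623·230 + 440·566 + 331·831 = 442
a_8 = 623·442 + 440·230 + 331·566 = 890
a_9 = 623·890 + 440·442 + 331·230 = 727
a_10 = 623·727 + 440·890 + 331·442 = 994
a_11 = 623·994 + 440·727 + 331·890 = 734
a_12 = 623·734 + 440·994 + 331·727 = 154
a_13 = 623·154 + 440·734 + 331·994 = 247
a_14 = 623·247 + 440·154 + 331·734 = 455
a_15 = 623·455 + 440·247 + 331·154 = 168
a_16 = 623·168 + 440·455 + 331·247 = 174
a_17 = 623·174 + 440·168 + 331·455 = 966
a_18 = 623·966 + 440·174 + 331·168 = 443
a_19 = 623·443 + 440·966 + 331·174 = 864
a_20 = 623·864 + 440·443 + 331·966 = 551
a_21 = 623·551 + 440·864 + 331·443 = 308
a_22 = 623·308 + 440·551 + 331·864 = 891
a_23 = 623·891 + 440·308 + 331·551 = 209
a_24 = 623·209 + 440·891 + 331·308 = 633
a_25 = 623·633 + 440·209 + 331·891 = 274
a_26 = 623·274 + 440·633 + 331·209 = 784
a_27 = 623·784 + 440·274 + 331·633 = 216
a_28 = 623·216 + 440·784 + 331·274 = 137
a_29 = 623·137 + 440·216 + 331·784 = 980
a_30 = 623·980 + 440·137 + 331·216 = 701
a_31 = 623·701 + 440·980 + 331·137 = 125
a_32 = 623·125 + 440·701 + 331·980 = 359
a_33 = 623·359 + 440·125 + 331·701 = 134
a_34 = 623·134 + 440·359 + 331·125 = 297
a_35 = 623·297 + 440·134 + 331·359 = 589
a_36 = 623·589 + 440·297 + 331·134 = 148
a_37 = 623·148 + 440·589 + 331·297 = 666
a_38 = 623·666 + 440·148 + 331·589 = 985
a_39 = 623·985 + 440·666 + 331·148 = 160
a_40 = 623·160 + 440·985 + 331·666 = 812
a_41 = 623·812 + 440·160 + 331·985 = 265
a_42 = 623·265 + 440·812 + 331·160 = 205
a_43 = 623·205 + 440·265 + 331·812 = 515
a_44 = 623·515 + 440·205 + 331·265 = 314
a_45 = 623·314 + 440·515 + 331·205 = 712
a_46 = 623·712 + 440·314 + 331·515 = 496
a_47 = 623·496 + 440·712 + 331·314 = 751
a_48 = 623·751 + 440·496 + 331·712 = 568
a_49 = 623·568 + 440·751 + 331·496 = 920
a_50 = 623·920 + 440·568 + 331·751 = 103
a_51 = 623·103 + 440·920 + 331·568 = 118
a_52 = 623·118 + 440·103 + 331·920 = 583
a_53 = 623·583 + 440·118 + 331·103 = 217
a_54 = 623·217 + 440·583 + 331·118 = 935
a_55 = 623·935 + 440·217 + 331·583 = 191
a_56 = 623·191 + 440·935 + 331·217 = 856
a_57 = 623·856 + 440·191 + 331·935 = 551
a_58 = 623·551 + 440·856 + 331·191 = 150
a_59 = 623·150 + 440·551 + 331·856 = 709
a_60 = 623·709 + 440·150 + 331·551 = 941
a_61 = 623·941 + 440·709 + 331·150 = 402
a_62 = 623·402 + 440·941 + 331·709 = 146
a_63 = 623·146 + 440·402 + 331·941 = 143
a_64 = 623·143 + 440·146 + 331·402 = 844
a_65 = 623·844 + 440·143 + 331·146 = 379
a_66 = 623·379 + 440·844 + 331·143 = 978
a_67 = 623·978 + 440·379 + 331·844 = 4
a_68 = 623·4 + 440·978 + 331·379 = 284
a_69 = 623·284 + 440·4 + 331·978 = 937
a_70 = 623·937 + 440·284 + 331·4 = 708
a_71 = 623·708 + 440·937 + 331·284 = 926
a_72 = 623·926 + 440·708 + 331·937 = 882
a_73 = 623·882 + 440·926 + 331·708 = 654
a_74 = 623·654 + 440·882 + 331·926 = 200
a_75 = 623·200 + 440·654 + 331·882 = 20
a_76 = 623·20 + 440·200 + 331·654 = 108
a_77 = 623·108 + 440·20 + 331·200 = 15
a_78 = 623·15 + 440·108 + 331·20 = 927
a_79 = 623·927 + 440·15 + 331·108 = 343
a_80 = 623·343 + 440·927 + 331·15 = 954
a_81 = 623·954 + 440·343 + 331·927 = 721
a_82 = 623·721 + 440·954 + 331·343 = 719
a_83 = 623·719 + 440·721 + 331·954 = 312
a_84 = 623·312 + 440·719 + 331·721 = 709
a_85 = 623·709 + 440·312 + 331·719 = 695
a_86 = 623·695 + 440·709 + 331·312 = 657
a_87 = 623·657 + 440·695 + 331·709 = 321
a_88 = 623·321 + 440·657 + 331·695 = 700
a_89 = 623·700 + 440·321 + 331·657 = 724
a_90 = 623·724 + 440·700 + 331·321 = 590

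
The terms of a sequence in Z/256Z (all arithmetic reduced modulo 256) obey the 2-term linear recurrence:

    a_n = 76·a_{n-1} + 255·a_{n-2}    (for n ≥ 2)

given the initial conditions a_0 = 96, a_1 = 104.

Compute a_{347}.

a_2 = 76·104 + 255·96 = 128
a_3 = 76·128 + 255·104 = 152
a_4 = 76·152 + 255·128 = 160
a_5 = 76·160 + 255·152 = 232
a_6 = 76·232 + 255·160 = 64
a_7 = 76·64 + 255·232 = 24
a_8 = 76·24 + 255·64 = 224
a_9 = 76·224 + 255·24 = 104
a_10 = 76·104 + 255·224 = 0
a_11 = 76·0 + 255·104 = 152
a_12 = 76·152 + 255·0 = 32
a_13 = 76·32 + 255·152 = 232
a_14 = 76·232 + 255·32 = 192
a_15 = 76·192 + 255·232 = 24
a_16 = 76·24 + 255·192 = 96
a_17 = 76·96 + 255·24 = 104
(a_16, a_17) = (96, 104) = (a_0, a_1), so the sequence has period 16.
347 ≡ 11 (mod 16), hence a_347 = a_11 = 152.

152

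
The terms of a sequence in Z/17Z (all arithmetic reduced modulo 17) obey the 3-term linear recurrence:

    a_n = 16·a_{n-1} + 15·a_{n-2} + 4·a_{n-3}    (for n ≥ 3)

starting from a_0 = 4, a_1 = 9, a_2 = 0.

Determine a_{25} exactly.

a_3 = 16·0 + 15·9 + 4·4 = 15
a_4 = 16·15 + 15·0 + 4·9 = 4
a_5 = 16·4 + 15·15 + 4·0 = 0
a_6 = 16·0 + 15·4 + 4·15 = 1
a_7 = 16·1 + 15·0 + 4·4 = 15
a_8 = 16·15 + 15·1 + 4·0 = 0
a_9 = 16·0 + 15·15 + 4·1 = 8
a_10 = 16·8 + 15·0 + 4·15 = 1
a_11 = 16·1 + 15·8 + 4·0 = 0
a_12 = 16·0 + 15·1 + 4·8 = 13
a_13 = 16·13 + 15·0 + 4·1 = 8
a_14 = 16·8 + 15·13 + 4·0 = 0
a_15 = 16·0 + 15·8 + 4·13 = 2
a_16 = 16·2 + 15·0 + 4·8 = 13
a_17 = 16·13 + 15·2 + 4·0 = 0
a_18 = 16·0 + 15·13 + 4·2 = 16
a_19 = 16·16 + 15·0 + 4·13 = 2
a_20 = 16·2 + 15·16 + 4·0 = 0
a_21 = 16·0 + 15·2 + 4·16 = 9
a_22 = 16·9 + 15·0 + 4·2 = 16
a_23 = 16·16 + 15·9 + 4·0 = 0
a_24 = 16·0 + 15·16 + 4·9 = 4
a_25 = 16·4 + 15·0 + 4·16 = 9

9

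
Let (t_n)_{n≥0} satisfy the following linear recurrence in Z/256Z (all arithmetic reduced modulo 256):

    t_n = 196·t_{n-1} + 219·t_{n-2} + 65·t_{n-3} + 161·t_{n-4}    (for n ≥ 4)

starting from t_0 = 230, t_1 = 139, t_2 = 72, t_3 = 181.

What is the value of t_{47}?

254

t_4 = 196·181 + 219·72 + 65·139 + 161·230 = 29
t_5 = 196·29 + 219·181 + 65·72 + 161·139 = 190
t_6 = 196·190 + 219·29 + 65·181 + 161·72 = 132
t_7 = 196·132 + 219·190 + 65·29 + 161·181 = 204
t_8 = 196·204 + 219·132 + 65·190 + 161·29 = 151
t_9 = 196·151 + 219·204 + 65·132 + 161·190 = 34
t_10 = 196·34 + 219·151 + 65·204 + 161·132 = 5
t_11 = 196·5 + 219·34 + 65·151 + 161·204 = 141
t_12 = 196·141 + 219·5 + 65·34 + 161·151 = 212
t_13 = 196·212 + 219·141 + 65·5 + 161·34 = 150
t_14 = 196·150 + 219·212 + 65·141 + 161·5 = 38
t_15 = 196·38 + 219·150 + 65·212 + 161·141 = 235
t_16 = 196·235 + 219·38 + 65·150 + 161·212 = 216
t_17 = 196·216 + 219·235 + 65·38 + 161·150 = 101
t_18 = 196·101 + 219·216 + 65·235 + 161·38 = 173
t_19 = 196·173 + 219·101 + 65·216 + 161·235 = 126
t_20 = 196·126 + 219·173 + 65·101 + 161·216 = 244
t_21 = 196·244 + 219·126 + 65·173 + 161·101 = 12
t_22 = 196·12 + 219·244 + 65·126 + 161·173 = 183
t_23 = 196·183 + 219·12 + 65·244 + 161·126 = 146
t_24 = 196·146 + 219·183 + 65·12 + 161·244 = 213
t_25 = 196·213 + 219·146 + 65·183 + 161·12 = 253
t_26 = 196·253 + 219·213 + 65·146 + 161·183 = 20
t_27 = 196·20 + 219·253 + 65·213 + 161·146 = 166
t_28 = 196·166 + 219·20 + 65·253 + 161·213 = 102
t_29 = 196·102 + 219·166 + 65·20 + 161·253 = 75
t_30 = 196·75 + 219·102 + 65·166 + 161·20 = 104
t_31 = 196·104 + 219·75 + 65·102 + 161·166 = 21
t_32 = 196·21 + 219·104 + 65·75 + 161·102 = 61
t_33 = 196·61 + 219·21 + 65·104 + 161·75 = 62
t_34 = 196·62 + 219·61 + 65·21 + 161·104 = 100
t_35 = 196·100 + 219·62 + 65·61 + 161·21 = 76
t_36 = 196·76 + 219·100 + 65·62 + 161·61 = 215
t_37 = 196·215 + 219·76 + 65·100 + 161·62 = 2
t_38 = 196·2 + 219·215 + 65·76 + 161·100 = 165
t_39 = 196·165 + 219·2 + 65·215 + 161·76 = 109
t_40 = 196·109 + 219·165 + 65·2 + 161·215 = 84
t_41 = 196·84 + 219·109 + 65·165 + 161·2 = 182
t_42 = 196·182 + 219·84 + 65·109 + 161·165 = 166
t_43 = 196·166 + 219·182 + 65·84 + 161·109 = 171
t_44 = 196·171 + 219·166 + 65·182 + 161·84 = 248
t_45 = 196·248 + 219·171 + 65·166 + 161·182 = 197
t_46 = 196·197 + 219·248 + 65·171 + 161·166 = 205
t_47 = 196·205 + 219·197 + 65·248 + 161·171 = 254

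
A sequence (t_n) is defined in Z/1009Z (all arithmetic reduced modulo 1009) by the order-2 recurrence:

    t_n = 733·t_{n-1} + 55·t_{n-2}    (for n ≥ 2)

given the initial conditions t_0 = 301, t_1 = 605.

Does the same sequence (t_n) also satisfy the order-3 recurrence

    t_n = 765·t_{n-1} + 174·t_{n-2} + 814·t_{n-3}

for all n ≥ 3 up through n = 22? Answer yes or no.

no

Terms t_0..t_22: 301, 605, 925, 964, 737, 958, 125, 28, 156, 862, 720, 40, 308, 939, 945, 697, 863, 938, 467, 391, 507, 635, 948
n=3: candidate gives 477, actual t_3 = 964 ✗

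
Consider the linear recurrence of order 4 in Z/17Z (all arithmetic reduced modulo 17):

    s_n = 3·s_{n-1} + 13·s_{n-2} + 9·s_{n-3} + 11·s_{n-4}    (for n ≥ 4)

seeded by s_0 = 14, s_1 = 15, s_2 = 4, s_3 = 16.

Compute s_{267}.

4

s_4 = 3·16 + 13·4 + 9·15 + 11·14 = 15
s_5 = 3·15 + 13·16 + 9·4 + 11·15 = 12
s_6 = 3·12 + 13·15 + 9·16 + 11·4 = 11
s_7 = 3·11 + 13·12 + 9·15 + 11·16 = 7
s_8 = 3·7 + 13·11 + 9·12 + 11·15 = 12
s_9 = 3·12 + 13·7 + 9·11 + 11·12 = 1
Continuing the recurrence:
  s_10 = 3;  s_11 = 3;  s_12 = 2;  s_13 = 15;  s_14 = 12;  s_15 = 10
  s_16 = 3;  s_17 = 4;  s_18 = 1;  s_19 = 5;  s_20 = 12;  s_21 = 1
  s_22 = 11;  s_23 = 5;  s_24 = 10;  s_25 = 1;  s_26 = 10;  s_27 = 1
  s_28 = 14;  s_29 = 3;  s_30 = 4;  s_31 = 1;  s_32 = 15;  s_33 = 8
  s_34 = 0;  s_35 = 12;  s_36 = 1;  s_37 = 9;  s_38 = 12;  s_39 = 5
  s_40 = 8;  s_41 = 7;  s_42 = 13;  s_43 = 2;  s_44 = 3;  s_45 = 8
  s_46 = 3;  s_47 = 9;  s_48 = 1;  s_49 = 14;  s_50 = 16;  s_51 = 15
  s_52 = 16;  s_53 = 14;  s_54 = 0;  s_55 = 15;  s_56 = 7;  s_57 = 13
  s_58 = 10;  s_59 = 2;  s_60 = 7;  s_61 = 8;  s_62 = 5;  s_63 = 0
  s_64 = 10;  s_65 = 10;  s_66 = 11;  s_67 = 15;  s_68 = 14;  s_69 = 4
  s_70 = 8;  s_71 = 10;  s_72 = 1;  s_73 = 11;  s_74 = 3;  s_75 = 16
  s_76 = 10;  s_77 = 12;  s_78 = 3;  s_79 = 6;  s_80 = 3;  s_81 = 8
  s_82 = 14;  s_83 = 1;  s_84 = 1;  s_85 = 9;  s_86 = 16;  s_87 = 15
  s_88 = 5;  s_89 = 11;  s_90 = 1;  s_91 = 16;  s_92 = 11;  s_93 = 14
  s_94 = 0;  s_95 = 15;  s_96 = 3;  s_97 = 1;  s_98 = 7;  s_99 = 5
  s_100 = 12;  s_101 = 5;  s_102 = 4;  s_103 = 2;  s_104 = 14;  s_105 = 6
  s_106 = 7;  s_107 = 9;  s_108 = 3;  s_109 = 0;  s_110 = 10;  s_111 = 3
  s_112 = 2;  s_113 = 16;  s_114 = 7;  s_115 = 8;  s_116 = 9;  s_117 = 13
  s_118 = 16;  s_119 = 12;  s_120 = 1;  s_121 = 4;  s_122 = 3;  s_123 = 15
  s_124 = 12;  s_125 = 13;  s_126 = 6;  s_127 = 1;  s_128 = 7;  s_129 = 10
  s_130 = 9;  s_131 = 10;  s_132 = 8;  s_133 = 5;  s_134 = 2;  s_135 = 15
  s_136 = 0;  s_137 = 13;  s_138 = 9;  s_139 = 4;  s_140 = 8;  s_141 = 11
  s_142 = 0;  s_143 = 4;  s_144 = 12;  s_145 = 5;  s_146 = 3;  s_147 = 5
  s_148 = 10;  s_149 = 7;  s_150 = 8;  s_151 = 5;  s_152 = 3;  s_153 = 2
  s_154 = 8;  s_155 = 13;  s_156 = 7;  s_157 = 12;  s_158 = 9;  s_159 = 15
  s_160 = 7;  s_161 = 4;  s_162 = 14;  s_163 = 16;  s_164 = 3;  s_165 = 13
  s_166 = 2;  s_167 = 4;  s_168 = 1;  s_169 = 12;  s_170 = 5;  s_171 = 3
  s_172 = 6;  s_173 = 13;  s_174 = 12;  s_175 = 3;  s_176 = 8;  s_177 = 8
  s_178 = 15;  s_179 = 16;  s_180 = 12;  s_181 = 8;  s_182 = 13;  s_183 = 2
  s_184 = 5;  s_185 = 8;  s_186 = 12;  s_187 = 3;  s_188 = 3;  s_189 = 6
  s_190 = 12;  s_191 = 4;  s_192 = 0;  s_193 = 5;  s_194 = 13;  s_195 = 12
  s_196 = 12;  s_197 = 7;  s_198 = 3;  s_199 = 0;  s_200 = 13;  s_201 = 7
  s_202 = 2;  s_203 = 10;  s_204 = 7;  s_205 = 8;  s_206 = 6;  s_207 = 6
  s_208 = 7;  s_209 = 3;  s_210 = 16;  s_211 = 12;  s_212 = 8;  s_213 = 0
  s_214 = 14;  s_215 = 8;  s_216 = 5;  s_217 = 7;  s_218 = 6;  s_219 = 4
  s_220 = 4;  s_221 = 8;  s_222 = 8;  s_223 = 4;  s_224 = 11;  s_225 = 7
  s_226 = 16;  s_227 = 10;  s_228 = 14;  s_229 = 2;  s_230 = 12;  s_231 = 9
  s_232 = 15;  s_233 = 3;  s_234 = 9;  s_235 = 11;  s_236 = 2;  s_237 = 8
  s_238 = 10;  s_239 = 1;  s_240 = 6;  s_241 = 5;  s_242 = 8;  s_243 = 1
  s_244 = 14;  s_245 = 12;  s_246 = 9;  s_247 = 14;  s_248 = 13;  s_249 = 9
  s_250 = 13;  s_251 = 2;  s_252 = 8;  s_253 = 11;  s_254 = 9;  s_255 = 9
  s_256 = 8;  s_257 = 3;  s_258 = 4;  s_259 = 1;  s_260 = 0;  s_261 = 14
  s_262 = 10;  s_263 = 2;  s_264 = 7;  s_265 = 2
s_266 = 3·2 + 13·7 + 9·2 + 11·10 = 4
s_267 = 3·4 + 13·2 + 9·7 + 11·2 = 4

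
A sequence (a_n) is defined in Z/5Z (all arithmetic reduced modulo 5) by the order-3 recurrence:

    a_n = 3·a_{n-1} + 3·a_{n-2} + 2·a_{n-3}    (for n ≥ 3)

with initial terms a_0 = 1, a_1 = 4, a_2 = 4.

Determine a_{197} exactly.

3

a_3 = 3·4 + 3·4 + 2·1 = 1
a_4 = 3·1 + 3·4 + 2·4 = 3
a_5 = 3·3 + 3·1 + 2·4 = 0
a_6 = 3·0 + 3·3 + 2·1 = 1
a_7 = 3·1 + 3·0 + 2·3 = 4
a_8 = 3·4 + 3·1 + 2·0 = 0
Continuing the recurrence:
  a_9 = 4;  a_10 = 0;  a_11 = 2;  a_12 = 4;  a_13 = 3;  a_14 = 0
  a_15 = 2;  a_16 = 2;  a_17 = 2;  a_18 = 1;  a_19 = 3;  a_20 = 1
  a_21 = 4;  a_22 = 1;  a_23 = 2;  a_24 = 2;  a_25 = 4;  a_26 = 2
  a_27 = 2;  a_28 = 0;  a_29 = 0;  a_30 = 4;  a_31 = 2;  a_32 = 3
  a_33 = 3;  a_34 = 2;  a_35 = 1;  a_36 = 0;  a_37 = 2;  a_38 = 3
  a_39 = 0;  a_40 = 3;  a_41 = 0;  a_42 = 4;  a_43 = 3;  a_44 = 1
  a_45 = 0;  a_46 = 4;  a_47 = 4;  a_48 = 4;  a_49 = 2;  a_50 = 1
  a_51 = 2;  a_52 = 3;  a_53 = 2;  a_54 = 4;  a_55 = 4;  a_56 = 3
  a_57 = 4;  a_58 = 4;  a_59 = 0;  a_60 = 0;  a_61 = 3;  a_62 = 4
  a_63 = 1;  a_64 = 1;  a_65 = 4;  a_66 = 2;  a_67 = 0;  a_68 = 4
  a_69 = 1;  a_70 = 0;  a_71 = 1;  a_72 = 0;  a_73 = 3;  a_74 = 1
  a_75 = 2;  a_76 = 0;  a_77 = 3;  a_78 = 3;  a_79 = 3;  a_80 = 4
  a_81 = 2;  a_82 = 4;  a_83 = 1;  a_84 = 4;  a_85 = 3;  a_86 = 3
  a_87 = 1;  a_88 = 3;  a_89 = 3;  a_90 = 0;  a_91 = 0;  a_92 = 1
  a_93 = 3;  a_94 = 2;  a_95 = 2;  a_96 = 3;  a_97 = 4;  a_98 = 0
  a_99 = 3;  a_100 = 2;  a_101 = 0;  a_102 = 2;  a_103 = 0;  a_104 = 1
  a_105 = 2;  a_106 = 4;  a_107 = 0;  a_108 = 1;  a_109 = 1;  a_110 = 1
  a_111 = 3;  a_112 = 4;  a_113 = 3;  a_114 = 2;  a_115 = 3;  a_116 = 1
  a_117 = 1;  a_118 = 2;  a_119 = 1;  a_120 = 1;  a_121 = 0;  a_122 = 0
  a_123 = 2;  a_124 = 1;  a_125 = 4;  a_126 = 4;  a_127 = 1;  a_128 = 3
  a_129 = 0;  a_130 = 1;  a_131 = 4;  a_132 = 0;  a_133 = 4;  a_134 = 0
  a_135 = 2;  a_136 = 4;  a_137 = 3;  a_138 = 0;  a_139 = 2;  a_140 = 2
  a_141 = 2;  a_142 = 1;  a_143 = 3;  a_144 = 1;  a_145 = 4;  a_146 = 1
  a_147 = 2;  a_148 = 2;  a_149 = 4;  a_150 = 2;  a_151 = 2;  a_152 = 0
  a_153 = 0;  a_154 = 4;  a_155 = 2;  a_156 = 3;  a_157 = 3;  a_158 = 2
  a_159 = 1;  a_160 = 0;  a_161 = 2;  a_162 = 3;  a_163 = 0;  a_164 = 3
  a_165 = 0;  a_166 = 4;  a_167 = 3;  a_168 = 1;  a_169 = 0;  a_170 = 4
  a_171 = 4;  a_172 = 4;  a_173 = 2;  a_174 = 1;  a_175 = 2;  a_176 = 3
  a_177 = 2;  a_178 = 4;  a_179 = 4;  a_180 = 3;  a_181 = 4;  a_182 = 4
  a_183 = 0;  a_184 = 0;  a_185 = 3;  a_186 = 4;  a_187 = 1;  a_188 = 1
  a_189 = 4;  a_190 = 2;  a_191 = 0;  a_192 = 4;  a_193 = 1;  a_194 = 0
  a_195 = 1
a_196 = 3·1 + 3·0 + 2·1 = 0
a_197 = 3·0 + 3·1 + 2·0 = 3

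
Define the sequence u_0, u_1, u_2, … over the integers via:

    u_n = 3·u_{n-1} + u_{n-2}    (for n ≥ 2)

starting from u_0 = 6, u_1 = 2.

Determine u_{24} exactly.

3004753387686

u_2 = 3·2 + 1·6 = 12
u_3 = 3·12 + 1·2 = 38
u_4 = 3·38 + 1·12 = 126
u_5 = 3·126 + 1·38 = 416
u_6 = 3·416 + 1·126 = 1374
u_7 = 3·1374 + 1·416 = 4538
u_8 = 3·4538 + 1·1374 = 14988
u_9 = 3·14988 + 1·4538 = 49502
u_10 = 3·49502 + 1·14988 = 163494
u_11 = 3·163494 + 1·49502 = 539984
u_12 = 3·539984 + 1·163494 = 1783446
u_13 = 3·1783446 + 1·539984 = 5890322
u_14 = 3·5890322 + 1·1783446 = 19454412
u_15 = 3·19454412 + 1·5890322 = 64253558
u_16 = 3·64253558 + 1·19454412 = 212215086
u_17 = 3·212215086 + 1·64253558 = 700898816
u_18 = 3·700898816 + 1·212215086 = 2314911534
u_19 = 3·2314911534 + 1·700898816 = 7645633418
u_20 = 3·7645633418 + 1·2314911534 = 25251811788
u_21 = 3·25251811788 + 1·7645633418 = 83401068782
u_22 = 3·83401068782 + 1·25251811788 = 275455018134
u_23 = 3·275455018134 + 1·83401068782 = 909766123184
u_24 = 3·909766123184 + 1·275455018134 = 3004753387686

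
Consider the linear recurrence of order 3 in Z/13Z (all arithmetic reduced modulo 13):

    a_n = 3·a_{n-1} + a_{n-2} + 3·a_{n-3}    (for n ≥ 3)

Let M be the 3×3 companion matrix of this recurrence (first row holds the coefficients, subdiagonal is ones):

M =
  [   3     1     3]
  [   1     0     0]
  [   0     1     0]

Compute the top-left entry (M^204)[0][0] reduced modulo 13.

10

(M^204)[0][0] is the top entry after applying M 204 times to the unit state (1, 0, 0). Equivalently it is h_{206} for the auxiliary sequence (h_n) obeying the same recurrence with h_2 = 1 and h_i = 0 for 0 ≤ i < 2:
h_3 = 3·1 + 1·0 + 3·0 = 3
h_4 = 3·3 + 1·1 + 3·0 = 10
h_5 = 3·10 + 1·3 + 3·1 = 10
h_6 = 3·10 + 1·10 + 3·3 = 10
h_7 = 3·10 + 1·10 + 3·10 = 5
h_8 = 3·5 + 1·10 + 3·10 = 3
Continuing the recurrence:
  h_9 = 5;  h_10 = 7;  h_11 = 9;  h_12 = 10;  h_13 = 8;  h_14 = 9
  h_15 = 0;  h_16 = 7;  h_17 = 9;  h_18 = 8;  h_19 = 2;  h_20 = 2
  h_21 = 6;  h_22 = 0;  h_23 = 12;  h_24 = 2;  h_25 = 5;  h_26 = 1
  h_27 = 1;  h_28 = 6;  h_29 = 9;  h_30 = 10;  h_31 = 5;  h_32 = 0
  h_33 = 9;  h_34 = 3;  h_35 = 5;  h_36 = 6;  h_37 = 6;  h_38 = 0
  h_39 = 11;  h_40 = 12;  h_41 = 8;  h_42 = 4;  h_43 = 4;  h_44 = 1
  h_45 = 6;  h_46 = 5;  h_47 = 11;  h_48 = 4;  h_49 = 12;  h_50 = 8
  h_51 = 9;  h_52 = 6;  h_53 = 12;  h_54 = 4;  h_55 = 3;  h_56 = 10
  h_57 = 6;  h_58 = 11;  h_59 = 4;  h_60 = 2;  h_61 = 4;  h_62 = 0
  h_63 = 10;  h_64 = 3;  h_65 = 6;  h_66 = 12;  h_67 = 12;  h_68 = 1
  h_69 = 12;  h_70 = 8;  h_71 = 0;  h_72 = 5;  h_73 = 0;  h_74 = 5
  h_75 = 4;  h_76 = 4;  h_77 = 5;  h_78 = 5;  h_79 = 6;  h_80 = 12
  h_81 = 5;  h_82 = 6;  h_83 = 7;  h_84 = 3;  h_85 = 8;  h_86 = 9
  h_87 = 5;  h_88 = 9;  h_89 = 7;  h_90 = 6;  h_91 = 0;  h_92 = 1
  h_93 = 8;  h_94 = 12;  h_95 = 8;  h_96 = 8;  h_97 = 3;  h_98 = 2
  h_99 = 7;  h_100 = 6;  h_101 = 5;  h_102 = 3;  h_103 = 6;  h_104 = 10
  h_105 = 6;  h_106 = 7;  h_107 = 5;  h_108 = 1;  h_109 = 3;  h_110 = 12
  h_111 = 3;  h_112 = 4;  h_113 = 12;  h_114 = 10;  h_115 = 2;  h_116 = 0
  h_117 = 6;  h_118 = 11;  h_119 = 0;  h_120 = 3;  h_121 = 3;  h_122 = 12
  h_123 = 9;  h_124 = 9;  h_125 = 7;  h_126 = 5;  h_127 = 10;  h_128 = 4
  h_129 = 11;  h_130 = 2;  h_131 = 3;  h_132 = 5;  h_133 = 11;  h_134 = 8
  h_135 = 11;  h_136 = 9;  h_137 = 10;  h_138 = 7;  h_139 = 6;  h_140 = 3
  h_141 = 10;  h_142 = 12;  h_143 = 3;  h_144 = 12;  h_145 = 10;  h_146 = 12
  h_147 = 4;  h_148 = 2;  h_149 = 7;  h_150 = 9;  h_151 = 1;  h_152 = 7
  h_153 = 10;  h_154 = 1;  h_155 = 8;  h_156 = 3;  h_157 = 7;  h_158 = 9
  h_159 = 4;  h_160 = 3;  h_161 = 1;  h_162 = 5;  h_163 = 12;  h_164 = 5
  h_165 = 3;  h_166 = 11;  h_167 = 12;  h_168 = 4;  h_169 = 5;  h_170 = 3
  h_171 = 0;  h_172 = 5;  h_173 = 11;  h_174 = 12;  h_175 = 10;  h_176 = 10
  h_177 = 11;  h_178 = 8;  h_179 = 0;  h_180 = 2;  h_181 = 4;  h_182 = 1
  h_183 = 0;  h_184 = 0;  h_185 = 3;  h_186 = 9;  h_187 = 4;  h_188 = 4
  h_189 = 4;  h_190 = 2;  h_191 = 9;  h_192 = 2;  h_193 = 8;  h_194 = 1
  h_195 = 4;  h_196 = 11;  h_197 = 1;  h_198 = 0;  h_199 = 8;  h_200 = 1
  h_201 = 11;  h_202 = 6;  h_203 = 6;  h_204 = 5
h_205 = 3·5 + 1·6 + 3·6 = 0
h_206 = 3·0 + 1·5 + 3·6 = 10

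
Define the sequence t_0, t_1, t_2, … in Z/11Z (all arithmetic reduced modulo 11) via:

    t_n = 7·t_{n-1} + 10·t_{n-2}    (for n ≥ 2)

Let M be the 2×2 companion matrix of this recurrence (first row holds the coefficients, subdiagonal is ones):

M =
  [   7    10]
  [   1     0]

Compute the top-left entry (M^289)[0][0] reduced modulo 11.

(M^289)[0][0] is the top entry after applying M 289 times to the unit state (1, 0). Equivalently it is h_{290} for the auxiliary sequence (h_n) obeying the same recurrence with h_1 = 1 and h_i = 0 for 0 ≤ i < 1:
h_2 = 7·1 + 10·0 = 7
h_3 = 7·7 + 10·1 = 4
h_4 = 7·4 + 10·7 = 10
h_5 = 7·10 + 10·4 = 0
h_6 = 7·0 + 10·10 = 1
(h_5, h_6) = (0, 1) = (h_0, h_1), so the sequence has period 5.
290 ≡ 0 (mod 5), hence h_290 = h_0 = 0.

0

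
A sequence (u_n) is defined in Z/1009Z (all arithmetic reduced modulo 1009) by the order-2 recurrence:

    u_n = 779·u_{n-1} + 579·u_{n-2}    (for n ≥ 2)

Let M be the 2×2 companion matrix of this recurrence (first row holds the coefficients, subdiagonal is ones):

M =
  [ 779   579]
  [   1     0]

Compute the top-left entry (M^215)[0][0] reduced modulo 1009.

(M^215)[0][0] is the top entry after applying M 215 times to the unit state (1, 0). Equivalently it is h_{216} for the auxiliary sequence (h_n) obeying the same recurrence with h_1 = 1 and h_i = 0 for 0 ≤ i < 1:
h_2 = 779·1 + 579·0 = 779
h_3 = 779·779 + 579·1 = 2
h_4 = 779·2 + 579·779 = 567
h_5 = 779·567 + 579·2 = 909
h_6 = 779·909 + 579·567 = 161
h_7 = 779·161 + 579·909 = 925
Continuing the recurrence:
  h_8 = 540;  h_9 = 712;  h_10 = 577;  h_11 = 45;  h_12 = 853;  h_13 = 386
  h_14 = 498;  h_15 = 991;  h_16 = 881;  h_17 = 856;  h_18 = 429;  h_19 = 417
  h_20 = 122;  h_21 = 484;  h_22 = 687;  h_23 = 137;  h_24 = 1005;  h_25 = 532
  h_26 = 440;  h_27 = 992;  h_28 = 366;  h_29 = 823;  h_30 = 426;  h_31 = 162
  h_32 = 531;  h_33 = 929;  h_34 = 951;  h_35 = 317;  h_36 = 462;  h_37 = 599
  h_38 = 576;  h_39 = 433;  h_40 = 835;  h_41 = 135;  h_42 = 383;  h_43 = 165
  h_44 = 169;  h_45 = 161;  h_46 = 281;  h_47 = 337;  h_48 = 433;  h_49 = 687
  h_50 = 878;  h_51 = 87;  h_52 = 1005;  h_53 = 843;  h_54 = 549;  h_55 = 605
  h_56 = 128;  h_57 = 1002;  h_58 = 47;  h_59 = 272;  h_60 = 977;  h_61 = 381
  h_62 = 796;  h_63 = 186;  h_64 = 378;  h_65 = 574;  h_66 = 68;  h_67 = 889
  h_68 = 378;  h_69 = 984;  h_70 = 614;  h_71 = 700;  h_72 = 778;  h_73 = 344
  h_74 = 30;  h_75 = 566;  h_76 = 198;  h_77 = 663;  h_78 = 494;  h_79 = 854
  h_80 = 814;  h_81 = 510;  h_82 = 856;  h_83 = 537;  h_84 = 802;  h_85 = 338
  h_86 = 171;  h_87 = 986;  h_88 = 372;  h_89 = 5;  h_90 = 330;  h_91 = 652
  h_92 = 750;  h_93 = 181;  h_94 = 119;  h_95 = 745;  h_96 = 469;  h_97 = 605
  h_98 = 222;  h_99 = 571;  h_100 = 235;  h_101 = 93;  h_102 = 658;  h_103 = 380
  h_104 = 972;  h_105 = 496;  h_106 = 712;  h_107 = 326;  h_108 = 262;  h_109 = 351
  h_110 = 338;  h_111 = 373;  h_112 = 940;  h_113 = 776;  h_114 = 522;  h_115 = 310
  h_116 = 886;  h_117 = 935;  h_118 = 289;  h_119 = 665;  h_120 = 255;  h_121 = 478
  h_122 = 372;  h_123 = 501;  h_124 = 267;  h_125 = 635;  h_126 = 471;  h_127 = 22
  h_128 = 264;  h_129 = 450;  h_130 = 924;  h_131 = 607;  h_132 = 867;  h_133 = 693
  h_134 = 552;  h_135 = 848;  h_136 = 461;  h_137 = 533;  h_138 = 42;  h_139 = 283
  h_140 = 597;  h_141 = 313;  h_142 = 234;  h_143 = 273;  h_144 = 48;  h_145 = 722
  h_146 = 974;  h_147 = 290;  h_148 = 818;  h_149 = 959;  h_150 = 802;  h_151 = 498
  h_152 = 704;  h_153 = 297;  h_154 = 282;  h_155 = 149;  h_156 = 865;  h_157 = 329
  h_158 = 376;  h_159 = 84;  h_160 = 620;  h_161 = 882;  h_162 = 734;  h_163 = 816
  h_164 = 191;  h_165 = 718;  h_166 = 944;  h_167 = 838;  h_168 = 686;  h_169 = 506
  h_170 = 312;  h_171 = 243;  h_172 = 651;  h_173 = 48;  h_174 = 631;  h_175 = 715
  h_176 = 108;  h_177 = 680;  h_178 = 978;  h_179 = 277;  h_180 = 70;  h_181 = 1005
  h_182 = 81;  h_183 = 243;  h_184 = 90;  h_185 = 935;  h_186 = 518;  h_187 = 463
  h_188 = 713;  h_189 = 160;  h_190 = 679;  h_191 = 37;  h_192 = 202;  h_193 = 188
  h_194 = 61;  h_195 = 985;  h_196 = 479;  h_197 = 41;  h_198 = 526;  h_199 = 632
  h_200 = 781;  h_201 = 642;  h_202 = 830;  h_203 = 207;  h_204 = 99;  h_205 = 219
  h_206 = 897;  h_207 = 202;  h_208 = 691;  h_209 = 406;  h_210 = 982;  h_211 = 133
  h_212 = 191;  h_213 = 789;  h_214 = 758
h_215 = 779·758 + 579·789 = 980
h_216 = 779·980 + 579·758 = 583

583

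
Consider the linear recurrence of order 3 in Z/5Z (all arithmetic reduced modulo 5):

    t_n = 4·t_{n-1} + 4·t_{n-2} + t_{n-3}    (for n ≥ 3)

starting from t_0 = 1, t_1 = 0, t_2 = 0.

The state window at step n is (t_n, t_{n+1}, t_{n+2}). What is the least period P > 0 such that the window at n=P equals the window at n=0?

n=0: window = (1, 0, 0)
n=1: window = (0, 0, 1)
n=2: window = (0, 1, 4)
n=3: window = (1, 4, 0)
n=4: window = (4, 0, 2)
n=5: window = (0, 2, 2)
n=6: window = (2, 2, 1)
n=7: window = (2, 1, 4)
n=8: window = (1, 4, 2)
n=9: window = (4, 2, 0)
n=10: window = (2, 0, 2)
n=11: window = (0, 2, 0)
n=12: window = (2, 0, 3)
n=13: window = (0, 3, 4)
n=14: window = (3, 4, 3)
n=15: window = (4, 3, 1)
n=16: window = (3, 1, 0)
n=17: window = (1, 0, 2)
n=18: window = (0, 2, 4)
n=19: window = (2, 4, 4)
n=20: window = (4, 4, 4)
n=21: window = (4, 4, 1)
n=22: window = (4, 1, 4)
n=23: window = (1, 4, 4)
n=24: window = (4, 4, 3)
n=25: window = (4, 3, 2)
n=26: window = (3, 2, 4)
n=27: window = (2, 4, 2)
n=28: window = (4, 2, 1)
n=29: window = (2, 1, 1)
n=30: window = (1, 1, 0)
n=31: window = (1, 0, 0)
window at n=31 equals window at n=0 → period = 31

31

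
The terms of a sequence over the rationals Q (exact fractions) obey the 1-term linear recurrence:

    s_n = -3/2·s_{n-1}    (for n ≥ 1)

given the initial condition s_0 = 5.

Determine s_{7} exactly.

-10935/128

s_1 = -3/2·5 = -15/2
s_2 = -3/2·-15/2 = 45/4
s_3 = -3/2·45/4 = -135/8
s_4 = -3/2·-135/8 = 405/16
s_5 = -3/2·405/16 = -1215/32
s_6 = -3/2·-1215/32 = 3645/64
s_7 = -3/2·3645/64 = -10935/128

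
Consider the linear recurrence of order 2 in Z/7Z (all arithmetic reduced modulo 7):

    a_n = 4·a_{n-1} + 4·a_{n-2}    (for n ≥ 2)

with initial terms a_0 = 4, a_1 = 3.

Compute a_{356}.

a_2 = 4·3 + 4·4 = 0
a_3 = 4·0 + 4·3 = 5
a_4 = 4·5 + 4·0 = 6
a_5 = 4·6 + 4·5 = 2
a_6 = 4·2 + 4·6 = 4
a_7 = 4·4 + 4·2 = 3
(a_6, a_7) = (4, 3) = (a_0, a_1), so the sequence has period 6.
356 ≡ 2 (mod 6), hence a_356 = a_2 = 0.

0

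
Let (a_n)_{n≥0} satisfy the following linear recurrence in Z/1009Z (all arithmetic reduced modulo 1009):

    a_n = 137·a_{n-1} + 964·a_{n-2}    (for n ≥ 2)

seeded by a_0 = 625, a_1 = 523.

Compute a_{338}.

336

a_2 = 137·523 + 964·625 = 139
a_3 = 137·139 + 964·523 = 553
a_4 = 137·553 + 964·139 = 894
a_5 = 137·894 + 964·553 = 729
a_6 = 137·729 + 964·894 = 112
a_7 = 137·112 + 964·729 = 701
Continuing the recurrence:
  a_8 = 187;  a_9 = 128;  a_10 = 40;  a_11 = 729;  a_12 = 200;  a_13 = 649
  a_14 = 202;  a_15 = 487;  a_16 = 116;  a_17 = 31;  a_18 = 36;  a_19 = 510
  a_20 = 647;  a_21 = 104;  a_22 = 268;  a_23 = 757;  a_24 = 839;  a_25 = 158
  a_26 = 35;  a_27 = 712;  a_28 = 114;  a_29 = 731;  a_30 = 171;  a_31 = 622
  a_32 = 835;  a_33 = 640;  a_34 = 664;  a_35 = 619;  a_36 = 437;  a_37 = 735
  a_38 = 310;  a_39 = 314;  a_40 = 816;  a_41 = 798;  a_42 = 967;  a_43 = 714
  a_44 = 826;  a_45 = 312;  a_46 = 529;  a_47 = 920;  a_48 = 326;  a_49 = 235
  a_50 = 372;  a_51 = 29;  a_52 = 350;  a_53 = 231;  a_54 = 762;  a_55 = 162
  a_56 = 12;  a_57 = 408;  a_58 = 870;  a_59 = 939;  a_60 = 701;  a_61 = 305
  a_62 = 150;  a_63 = 771;  a_64 = 1004;  a_65 = 944;  a_66 = 401;  a_67 = 349
  a_68 = 507;  a_69 = 277;  a_70 = 1008;  a_71 = 515;  a_72 = 979;  a_73 = 967
  a_74 = 641;  a_75 = 915;  a_76 = 655;  a_77 = 128;  a_78 = 169;  a_79 = 240
  a_80 = 50;  a_81 = 86;  a_82 = 451;  a_83 = 404;  a_84 = 747;  a_85 = 412
  a_86 = 631;  a_87 = 304;  a_88 = 136;  a_89 = 916;  a_90 = 310;  a_91 = 241
  a_92 = 905;  a_93 = 132;  a_94 = 566;  a_95 = 972;  a_96 = 740;  a_97 = 127
  a_98 = 243;  a_99 = 333;  a_100 = 380;  a_101 = 751;  a_102 = 22;  a_103 = 498
  a_104 = 642;  a_105 = 968;  a_106 = 808;  a_107 = 542;  a_108 = 561;  a_109 = 1008
  a_110 = 852;  a_111 = 734;  a_112 = 669;  a_113 = 101;  a_114 = 885;  a_115 = 665
  a_116 = 830;  a_117 = 38;  a_118 = 144;  a_119 = 865;  a_120 = 26;  a_121 = 961
  a_122 = 326;  a_123 = 408;  a_124 = 866;  a_125 = 391;  a_126 = 471;  a_127 = 518
  a_128 = 330;  a_129 = 711;  a_130 = 828;  a_131 = 721;  a_132 = 977;  a_133 = 504
  a_134 = 867;  a_135 = 244;  a_136 = 467;  a_137 = 531;  a_138 = 273;  a_139 = 389
  a_140 = 648;  a_141 = 641;  a_142 = 135;  a_143 = 749;  a_144 = 683;  a_145 = 335
  a_146 = 25;  a_147 = 458;  a_148 = 72;  a_149 = 353;  a_150 = 725;  a_151 = 702
  a_152 = 991;  a_153 = 250;  a_154 = 754;  a_155 = 229;  a_156 = 470;  a_157 = 608
  a_158 = 597;  a_159 = 952;  a_160 = 641;  a_161 = 581;  a_162 = 302;  a_163 = 94
  a_164 = 297;  a_165 = 135;  a_166 = 85;  a_167 = 525;  a_168 = 497;  a_169 = 68
  a_170 = 68;  a_171 = 202;  a_172 = 398;  a_173 = 31;  a_174 = 463;  a_175 = 487
  a_176 = 479;  a_177 = 321;  a_178 = 224;  a_179 = 99;  a_180 = 456;  a_181 = 504
  a_182 = 96;  a_183 = 562;  a_184 = 26;  a_185 = 470;  a_186 = 662;  a_187 = 932
  a_188 = 21;  a_189 = 288;  a_190 = 169;  a_191 = 103;  a_192 = 452;  a_193 = 785
  a_194 = 431;  a_195 = 515;  a_196 = 710;  a_197 = 438;  a_198 = 813;  a_199 = 861
  a_200 = 652;  a_201 = 129;  a_202 = 441;  a_203 = 126;  a_204 = 444;  a_205 = 672
  a_206 = 445;  a_207 = 455;  a_208 = 941;  a_209 = 479;  a_210 = 71;  a_211 = 280
  a_212 = 859;  a_213 = 147;  a_214 = 655;  a_215 = 382;  a_216 = 661;  a_217 = 719
  a_218 = 146;  a_219 = 764;  a_220 = 225;  a_221 = 481;  a_222 = 277;  a_223 = 160
  a_224 = 374;  a_225 = 651;  a_226 = 718;  a_227 = 459;  a_228 = 303;  a_229 = 676
  a_230 = 275;  a_231 = 192;  a_232 = 812;  a_233 = 695;  a_234 = 153;  a_235 = 785
  a_236 = 769;  a_237 = 407;  a_238 = 974;  a_239 = 97;  a_240 = 738;  a_241 = 886
  a_242 = 389;  a_243 = 306;  a_244 = 201;  a_245 = 650;  a_246 = 294;  a_247 = 938
  a_248 = 250;  a_249 = 112;  a_250 = 58;  a_251 = 888;  a_252 = 993;  a_253 = 226
  a_254 = 403;  a_255 = 645;  a_256 = 609;  a_257 = 931;  a_258 = 251;  a_259 = 564
  a_260 = 388;  a_261 = 533;  a_262 = 66;  a_263 = 192;  a_264 = 127;  a_265 = 687
  a_266 = 621;  a_267 = 685;  a_268 = 315;  a_269 = 222;  a_270 = 95;  a_271 = 1007
  a_272 = 496;  a_273 = 439;  a_274 = 490;  a_275 = 961;  a_276 = 635;  a_277 = 363
  a_278 = 976;  a_279 = 333;  a_280 = 692;  a_281 = 108;  a_282 = 809;  a_283 = 28
  a_284 = 728;  a_285 = 603;  a_286 = 410;  a_287 = 783;  a_288 = 29;  a_289 = 17
  a_290 = 15;  a_291 = 281;  a_292 = 489;  a_293 = 871;  a_294 = 458;  a_295 = 344
  a_296 = 284;  a_297 = 221;  a_298 = 344;  a_299 = 859;  a_300 = 294;  a_301 = 614
  a_302 = 258;  a_303 = 653;  a_304 = 158;  a_305 = 333;  a_306 = 169;  a_307 = 96
  a_308 = 502;  a_309 = 887;  a_310 = 47;  a_311 = 830;  a_312 = 605;  a_313 = 130
  a_314 = 675;  a_315 = 860;  a_316 = 671;  a_317 = 759;  a_318 = 131;  a_319 = 945
  a_320 = 472;  a_321 = 950;  a_322 = 947;  a_323 = 215;  a_324 = 966;  a_325 = 578
  a_326 = 401;  a_327 = 675;  a_328 = 773;  a_329 = 860;  a_330 = 297;  a_331 = 980
  a_332 = 824;  a_333 = 176;  a_334 = 149;  a_335 = 385;  a_336 = 635
a_337 = 137·635 + 964·385 = 49
a_338 = 137·49 + 964·635 = 336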